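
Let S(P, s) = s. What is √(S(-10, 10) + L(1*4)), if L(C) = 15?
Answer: 5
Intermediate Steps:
√(S(-10, 10) + L(1*4)) = √(10 + 15) = √25 = 5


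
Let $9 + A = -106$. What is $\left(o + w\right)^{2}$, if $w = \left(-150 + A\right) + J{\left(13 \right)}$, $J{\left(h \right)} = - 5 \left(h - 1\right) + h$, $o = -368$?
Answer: $462400$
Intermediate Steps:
$A = -115$ ($A = -9 - 106 = -115$)
$J{\left(h \right)} = 5 - 4 h$ ($J{\left(h \right)} = - 5 \left(-1 + h\right) + h = \left(5 - 5 h\right) + h = 5 - 4 h$)
$w = -312$ ($w = \left(-150 - 115\right) + \left(5 - 52\right) = -265 + \left(5 - 52\right) = -265 - 47 = -312$)
$\left(o + w\right)^{2} = \left(-368 - 312\right)^{2} = \left(-680\right)^{2} = 462400$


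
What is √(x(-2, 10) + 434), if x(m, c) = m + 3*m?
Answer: √426 ≈ 20.640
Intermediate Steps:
x(m, c) = 4*m
√(x(-2, 10) + 434) = √(4*(-2) + 434) = √(-8 + 434) = √426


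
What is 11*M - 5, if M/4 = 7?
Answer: 303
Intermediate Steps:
M = 28 (M = 4*7 = 28)
11*M - 5 = 11*28 - 5 = 308 - 5 = 303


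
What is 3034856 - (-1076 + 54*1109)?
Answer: 2976046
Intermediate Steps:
3034856 - (-1076 + 54*1109) = 3034856 - (-1076 + 59886) = 3034856 - 1*58810 = 3034856 - 58810 = 2976046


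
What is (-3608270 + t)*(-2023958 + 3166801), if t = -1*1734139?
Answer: -6105534728787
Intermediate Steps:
t = -1734139
(-3608270 + t)*(-2023958 + 3166801) = (-3608270 - 1734139)*(-2023958 + 3166801) = -5342409*1142843 = -6105534728787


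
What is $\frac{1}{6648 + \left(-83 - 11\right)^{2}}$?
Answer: $\frac{1}{15484} \approx 6.4583 \cdot 10^{-5}$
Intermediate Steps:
$\frac{1}{6648 + \left(-83 - 11\right)^{2}} = \frac{1}{6648 + \left(-94\right)^{2}} = \frac{1}{6648 + 8836} = \frac{1}{15484}$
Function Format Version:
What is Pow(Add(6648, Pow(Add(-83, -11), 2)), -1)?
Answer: Rational(1, 15484) ≈ 6.4583e-5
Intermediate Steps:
Pow(Add(6648, Pow(Add(-83, -11), 2)), -1) = Pow(Add(6648, Pow(-94, 2)), -1) = Pow(Add(6648, 8836), -1) = Pow(15484, -1) = Rational(1, 15484)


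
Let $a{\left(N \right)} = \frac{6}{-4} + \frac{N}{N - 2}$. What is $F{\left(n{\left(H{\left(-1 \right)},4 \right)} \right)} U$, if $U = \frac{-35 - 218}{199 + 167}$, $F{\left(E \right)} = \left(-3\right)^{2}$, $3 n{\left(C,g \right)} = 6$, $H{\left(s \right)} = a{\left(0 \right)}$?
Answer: $- \frac{759}{122} \approx -6.2213$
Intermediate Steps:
$a{\left(N \right)} = - \frac{3}{2} + \frac{N}{-2 + N}$ ($a{\left(N \right)} = 6 \left(- \frac{1}{4}\right) + \frac{N}{N - 2} = - \frac{3}{2} + \frac{N}{-2 + N}$)
$H{\left(s \right)} = - \frac{3}{2}$ ($H{\left(s \right)} = \frac{6 - 0}{2 \left(-2 + 0\right)} = \frac{6 + 0}{2 \left(-2\right)} = \frac{1}{2} \left(- \frac{1}{2}\right) 6 = - \frac{3}{2}$)
$n{\left(C,g \right)} = 2$ ($n{\left(C,g \right)} = \frac{1}{3} \cdot 6 = 2$)
$F{\left(E \right)} = 9$
$U = - \frac{253}{366} \approx -0.69126$
$F{\left(n{\left(H{\left(-1 \right)},4 \right)} \right)} U = 9 \left(- \frac{253}{366}\right) = - \frac{759}{122}$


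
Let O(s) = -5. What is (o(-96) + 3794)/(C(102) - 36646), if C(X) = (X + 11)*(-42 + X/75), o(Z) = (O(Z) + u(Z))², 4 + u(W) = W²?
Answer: -2119316075/1030958 ≈ -2055.7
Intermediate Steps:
u(W) = -4 + W²
o(Z) = (-9 + Z²)² (o(Z) = (-5 + (-4 + Z²))² = (-9 + Z²)²)
C(X) = (-42 + X/75)*(11 + X) (C(X) = (11 + X)*(-42 + X*(1/75)) = (11 + X)*(-42 + X/75) = (-42 + X/75)*(11 + X))
(o(-96) + 3794)/(C(102) - 36646) = ((-9 + (-96)²)² + 3794)/((-462 - 3139/75*102 + (1/75)*102²) - 36646) = ((-9 + 9216)² + 3794)/((-462 - 106726/25 + (1/75)*10404) - 36646) = (9207² + 3794)/((-462 - 106726/25 + 3468/25) - 36646) = (84768849 + 3794)/(-114808/25 - 36646) = 84772643/(-1030958/25) = 84772643*(-25/1030958) = -2119316075/1030958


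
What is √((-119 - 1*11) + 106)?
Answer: 2*I*√6 ≈ 4.899*I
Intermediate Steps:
√((-119 - 1*11) + 106) = √((-119 - 11) + 106) = √(-130 + 106) = √(-24) = 2*I*√6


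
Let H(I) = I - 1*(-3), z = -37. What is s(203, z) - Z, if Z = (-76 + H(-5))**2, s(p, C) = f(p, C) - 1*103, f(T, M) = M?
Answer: -6224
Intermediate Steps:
H(I) = 3 + I (H(I) = I + 3 = 3 + I)
s(p, C) = -103 + C (s(p, C) = C - 1*103 = C - 103 = -103 + C)
Z = 6084 (Z = (-76 + (3 - 5))**2 = (-76 - 2)**2 = (-78)**2 = 6084)
s(203, z) - Z = (-103 - 37) - 1*6084 = -140 - 6084 = -6224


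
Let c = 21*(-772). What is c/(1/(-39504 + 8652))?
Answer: 500172624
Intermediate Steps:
c = -16212
c/(1/(-39504 + 8652)) = -16212/(1/(-39504 + 8652)) = -16212/(1/(-30852)) = -16212/(-1/30852) = -16212*(-30852) = 500172624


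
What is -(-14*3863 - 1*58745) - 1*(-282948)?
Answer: 395775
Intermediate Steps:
-(-14*3863 - 1*58745) - 1*(-282948) = -(-54082 - 58745) + 282948 = -1*(-112827) + 282948 = 112827 + 282948 = 395775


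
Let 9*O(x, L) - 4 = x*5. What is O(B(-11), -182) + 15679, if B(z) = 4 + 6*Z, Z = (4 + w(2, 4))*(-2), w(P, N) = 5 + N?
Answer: 15595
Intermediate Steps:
Z = -26 (Z = (4 + (5 + 4))*(-2) = (4 + 9)*(-2) = 13*(-2) = -26)
B(z) = -152 (B(z) = 4 + 6*(-26) = 4 - 156 = -152)
O(x, L) = 4/9 + 5*x/9 (O(x, L) = 4/9 + (x*5)/9 = 4/9 + (5*x)/9 = 4/9 + 5*x/9)
O(B(-11), -182) + 15679 = (4/9 + (5/9)*(-152)) + 15679 = (4/9 - 760/9) + 15679 = -84 + 15679 = 15595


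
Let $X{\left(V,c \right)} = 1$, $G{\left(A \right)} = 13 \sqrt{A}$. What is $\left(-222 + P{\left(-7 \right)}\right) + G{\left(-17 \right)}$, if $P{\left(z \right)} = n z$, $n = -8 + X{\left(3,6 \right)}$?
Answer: $-173 + 13 i \sqrt{17} \approx -173.0 + 53.6 i$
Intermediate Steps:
$n = -7$ ($n = -8 + 1 = -7$)
$P{\left(z \right)} = - 7 z$
$\left(-222 + P{\left(-7 \right)}\right) + G{\left(-17 \right)} = \left(-222 - -49\right) + 13 \sqrt{-17} = \left(-222 + 49\right) + 13 i \sqrt{17} = -173 + 13 i \sqrt{17}$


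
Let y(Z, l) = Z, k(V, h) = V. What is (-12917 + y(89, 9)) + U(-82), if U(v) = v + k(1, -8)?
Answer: -12909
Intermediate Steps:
U(v) = 1 + v (U(v) = v + 1 = 1 + v)
(-12917 + y(89, 9)) + U(-82) = (-12917 + 89) + (1 - 82) = -12828 - 81 = -12909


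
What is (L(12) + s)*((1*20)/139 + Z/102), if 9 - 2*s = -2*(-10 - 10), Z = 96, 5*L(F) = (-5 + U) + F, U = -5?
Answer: -193582/11815 ≈ -16.384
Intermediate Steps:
L(F) = -2 + F/5 (L(F) = ((-5 - 5) + F)/5 = (-10 + F)/5 = -2 + F/5)
s = -31/2 (s = 9/2 - (-1)*(-10 - 10) = 9/2 - (-1)*(-20) = 9/2 - ½*40 = 9/2 - 20 = -31/2 ≈ -15.500)
(L(12) + s)*((1*20)/139 + Z/102) = ((-2 + (⅕)*12) - 31/2)*((1*20)/139 + 96/102) = ((-2 + 12/5) - 31/2)*(20*(1/139) + 96*(1/102)) = (⅖ - 31/2)*(20/139 + 16/17) = -151/10*2564/2363 = -193582/11815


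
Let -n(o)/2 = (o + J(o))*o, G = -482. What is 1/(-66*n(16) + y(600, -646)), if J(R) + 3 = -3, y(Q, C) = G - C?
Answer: 1/21284 ≈ 4.6984e-5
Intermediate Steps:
y(Q, C) = -482 - C
J(R) = -6 (J(R) = -3 - 3 = -6)
n(o) = -2*o*(-6 + o) (n(o) = -2*(o - 6)*o = -2*(-6 + o)*o = -2*o*(-6 + o))
1/(-66*n(16) + y(600, -646)) = 1/(-132*16*(6 - 1*16) + (-482 - 1*(-646))) = 1/(-132*16*(6 - 16) + (-482 + 646)) = 1/(-132*16*(-10) + 164) = 1/(-66*(-320) + 164) = 1/(21120 + 164) = 1/21284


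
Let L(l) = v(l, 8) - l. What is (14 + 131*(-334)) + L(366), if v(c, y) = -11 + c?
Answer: -43751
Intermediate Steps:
L(l) = -11 (L(l) = (-11 + l) - l = -11)
(14 + 131*(-334)) + L(366) = (14 + 131*(-334)) - 11 = (14 - 43754) - 11 = -43740 - 11 = -43751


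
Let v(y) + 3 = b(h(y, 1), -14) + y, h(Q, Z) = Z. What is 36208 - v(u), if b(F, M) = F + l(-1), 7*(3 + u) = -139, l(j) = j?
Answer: 253637/7 ≈ 36234.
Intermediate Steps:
u = -160/7 (u = -3 + (⅐)*(-139) = -3 - 139/7 = -160/7 ≈ -22.857)
b(F, M) = -1 + F (b(F, M) = F - 1 = -1 + F)
v(y) = -3 + y (v(y) = -3 + ((-1 + 1) + y) = -3 + (0 + y) = -3 + y)
36208 - v(u) = 36208 - (-3 - 160/7) = 36208 - 1*(-181/7) = 36208 + 181/7 = 253637/7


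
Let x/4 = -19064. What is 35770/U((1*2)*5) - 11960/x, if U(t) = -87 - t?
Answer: -340814625/924604 ≈ -368.61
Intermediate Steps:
x = -76256 (x = 4*(-19064) = -76256)
35770/U((1*2)*5) - 11960/x = 35770/(-87 - 1*2*5) - 11960/(-76256) = 35770/(-87 - 2*5) - 11960*(-1/76256) = 35770/(-87 - 1*10) + 1495/9532 = 35770/(-87 - 10) + 1495/9532 = 35770/(-97) + 1495/9532 = 35770*(-1/97) + 1495/9532 = -35770/97 + 1495/9532 = -340814625/924604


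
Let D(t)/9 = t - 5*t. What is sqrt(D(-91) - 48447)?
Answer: 3*I*sqrt(5019) ≈ 212.53*I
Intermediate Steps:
D(t) = -36*t (D(t) = 9*(t - 5*t) = 9*(-4*t) = -36*t)
sqrt(D(-91) - 48447) = sqrt(-36*(-91) - 48447) = sqrt(3276 - 48447) = sqrt(-45171) = 3*I*sqrt(5019)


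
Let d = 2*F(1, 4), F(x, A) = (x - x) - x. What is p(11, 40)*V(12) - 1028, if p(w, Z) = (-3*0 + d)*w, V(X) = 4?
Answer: -1116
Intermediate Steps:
F(x, A) = -x (F(x, A) = 0 - x = -x)
d = -2 (d = 2*(-1*1) = 2*(-1) = -2)
p(w, Z) = -2*w (p(w, Z) = (-3*0 - 2)*w = (0 - 2)*w = -2*w)
p(11, 40)*V(12) - 1028 = -2*11*4 - 1028 = -22*4 - 1028 = -88 - 1028 = -1116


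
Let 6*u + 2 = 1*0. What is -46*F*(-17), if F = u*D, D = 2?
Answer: -1564/3 ≈ -521.33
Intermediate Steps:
u = -⅓ (u = -⅓ + (1*0)/6 = -⅓ + (⅙)*0 = -⅓ + 0 = -⅓ ≈ -0.33333)
F = -⅔ (F = -⅓*2 = -⅔ ≈ -0.66667)
-46*F*(-17) = -46*(-⅔)*(-17) = (92/3)*(-17) = -1564/3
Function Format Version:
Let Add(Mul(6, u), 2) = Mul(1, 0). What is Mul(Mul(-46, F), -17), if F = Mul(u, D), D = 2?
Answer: Rational(-1564, 3) ≈ -521.33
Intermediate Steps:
u = Rational(-1, 3) (u = Add(Rational(-1, 3), Mul(Rational(1, 6), Mul(1, 0))) = Add(Rational(-1, 3), Mul(Rational(1, 6), 0)) = Add(Rational(-1, 3), 0) = Rational(-1, 3) ≈ -0.33333)
F = Rational(-2, 3) (F = Mul(Rational(-1, 3), 2) = Rational(-2, 3) ≈ -0.66667)
Mul(Mul(-46, F), -17) = Mul(Mul(-46, Rational(-2, 3)), -17) = Mul(Rational(92, 3), -17) = Rational(-1564, 3)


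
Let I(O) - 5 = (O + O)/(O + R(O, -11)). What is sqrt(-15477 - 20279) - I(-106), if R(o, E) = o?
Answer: -6 + 2*I*sqrt(8939) ≈ -6.0 + 189.09*I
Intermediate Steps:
I(O) = 6 (I(O) = 5 + (O + O)/(O + O) = 5 + (2*O)/((2*O)) = 5 + (2*O)*(1/(2*O)) = 5 + 1 = 6)
sqrt(-15477 - 20279) - I(-106) = sqrt(-15477 - 20279) - 1*6 = sqrt(-35756) - 6 = 2*I*sqrt(8939) - 6 = -6 + 2*I*sqrt(8939)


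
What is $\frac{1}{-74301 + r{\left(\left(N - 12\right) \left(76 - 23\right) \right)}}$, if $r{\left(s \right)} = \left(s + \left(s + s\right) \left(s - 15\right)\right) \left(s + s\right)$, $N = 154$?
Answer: $\frac{1}{1701825676795} \approx 5.876 \cdot 10^{-13}$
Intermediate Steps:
$r{\left(s \right)} = 2 s \left(s + 2 s \left(-15 + s\right)\right)$ ($r{\left(s \right)} = \left(s + 2 s \left(-15 + s\right)\right) 2 s = 2 s \left(s + 2 s \left(-15 + s\right)\right)$)
$\frac{1}{-74301 + r{\left(\left(N - 12\right) \left(76 - 23\right) \right)}} = \frac{1}{-74301 + \left(\left(154 - 12\right) \left(76 - 23\right)\right)^{2} \left(-58 + 4 \left(154 - 12\right) \left(76 - 23\right)\right)} = \frac{1}{-74301 + \left(142 \cdot 53\right)^{2} \left(-58 + 4 \cdot 142 \cdot 53\right)} = \frac{1}{-74301 + 7526^{2} \left(-58 + 4 \cdot 7526\right)} = \frac{1}{-74301 + 56640676 \left(-58 + 30104\right)} = \frac{1}{-74301 + 56640676 \cdot 30046} = \frac{1}{-74301 + 1701825751096} = \frac{1}{1701825676795}$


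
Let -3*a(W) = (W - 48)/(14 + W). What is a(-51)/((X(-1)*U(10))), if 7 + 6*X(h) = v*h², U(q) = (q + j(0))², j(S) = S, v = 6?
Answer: 99/1850 ≈ 0.053514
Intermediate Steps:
a(W) = -(-48 + W)/(3*(14 + W)) (a(W) = -(W - 48)/(3*(14 + W)) = -(-48 + W)/(3*(14 + W)))
U(q) = q² (U(q) = (q + 0)² = q²)
X(h) = -7/6 + h² (X(h) = -7/6 + (6*h²)/6 = -7/6 + h²)
a(-51)/((X(-1)*U(10))) = ((48 - 1*(-51))/(3*(14 - 51)))/(((-7/6 + (-1)²)*10²)) = ((⅓)*(48 + 51)/(-37))/(((-7/6 + 1)*100)) = ((⅓)*(-1/37)*99)/((-⅙*100)) = -33/(37*(-50/3)) = -33/37*(-3/50) = 99/1850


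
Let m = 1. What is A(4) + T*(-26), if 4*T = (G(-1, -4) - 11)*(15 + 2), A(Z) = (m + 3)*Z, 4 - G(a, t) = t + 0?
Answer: 695/2 ≈ 347.50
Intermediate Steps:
G(a, t) = 4 - t (G(a, t) = 4 - (t + 0) = 4 - t)
A(Z) = 4*Z (A(Z) = (1 + 3)*Z = 4*Z)
T = -51/4 (T = (((4 - 1*(-4)) - 11)*(15 + 2))/4 = (((4 + 4) - 11)*17)/4 = ((8 - 11)*17)/4 = (-3*17)/4 = (¼)*(-51) = -51/4 ≈ -12.750)
A(4) + T*(-26) = 4*4 - 51/4*(-26) = 16 + 663/2 = 695/2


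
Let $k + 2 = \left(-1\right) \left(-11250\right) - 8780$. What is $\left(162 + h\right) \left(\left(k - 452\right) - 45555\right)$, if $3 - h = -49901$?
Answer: $-2179823574$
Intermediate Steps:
$h = 49904$ ($h = 3 - -49901 = 3 + 49901 = 49904$)
$k = 2468$ ($k = -2 - -2470 = -2 + \left(11250 - 8780\right) = -2 + 2470 = 2468$)
$\left(162 + h\right) \left(\left(k - 452\right) - 45555\right) = \left(162 + 49904\right) \left(\left(2468 - 452\right) - 45555\right) = 50066 \left(\left(2468 - 452\right) - 45555\right) = 50066 \left(2016 - 45555\right) = 50066 \left(-43539\right) = -2179823574$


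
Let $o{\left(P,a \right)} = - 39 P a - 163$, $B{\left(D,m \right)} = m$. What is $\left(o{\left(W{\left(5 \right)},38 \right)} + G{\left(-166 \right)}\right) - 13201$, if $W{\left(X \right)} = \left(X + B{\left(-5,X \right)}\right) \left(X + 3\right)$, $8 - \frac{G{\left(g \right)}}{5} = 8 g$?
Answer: $-125244$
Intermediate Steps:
$G{\left(g \right)} = 40 - 40 g$ ($G{\left(g \right)} = 40 - 5 \cdot 8 g = 40 - 40 g$)
$W{\left(X \right)} = 2 X \left(3 + X\right)$ ($W{\left(X \right)} = \left(X + X\right) \left(X + 3\right) = 2 X \left(3 + X\right)$)
$o{\left(P,a \right)} = -163 - 39 P a$ ($o{\left(P,a \right)} = - 39 P a - 163 = -163 - 39 P a$)
$\left(o{\left(W{\left(5 \right)},38 \right)} + G{\left(-166 \right)}\right) - 13201 = \left(\left(-163 - 39 \cdot 2 \cdot 5 \left(3 + 5\right) 38\right) + \left(40 - -6640\right)\right) - 13201 = \left(\left(-163 - 39 \cdot 2 \cdot 5 \cdot 8 \cdot 38\right) + \left(40 + 6640\right)\right) - 13201 = \left(\left(-163 - 3120 \cdot 38\right) + 6680\right) - 13201 = \left(\left(-163 - 118560\right) + 6680\right) - 13201 = \left(-118723 + 6680\right) - 13201 = -112043 - 13201 = -125244$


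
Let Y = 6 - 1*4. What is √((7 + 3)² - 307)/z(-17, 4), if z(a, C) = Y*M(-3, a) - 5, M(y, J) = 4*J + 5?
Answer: -3*I*√23/131 ≈ -0.10983*I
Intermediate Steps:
Y = 2 (Y = 6 - 4 = 2)
M(y, J) = 5 + 4*J
z(a, C) = 5 + 8*a (z(a, C) = 2*(5 + 4*a) - 5 = (10 + 8*a) - 5 = 5 + 8*a)
√((7 + 3)² - 307)/z(-17, 4) = √((7 + 3)² - 307)/(5 + 8*(-17)) = √(10² - 307)/(5 - 136) = √(100 - 307)/(-131) = √(-207)*(-1/131) = (3*I*√23)*(-1/131) = -3*I*√23/131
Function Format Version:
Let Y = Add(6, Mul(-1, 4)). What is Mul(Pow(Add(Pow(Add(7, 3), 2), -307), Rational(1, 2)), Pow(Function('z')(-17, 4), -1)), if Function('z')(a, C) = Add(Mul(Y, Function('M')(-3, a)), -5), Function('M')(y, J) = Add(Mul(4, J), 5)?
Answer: Mul(Rational(-3, 131), I, Pow(23, Rational(1, 2))) ≈ Mul(-0.10983, I)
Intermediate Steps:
Y = 2 (Y = Add(6, -4) = 2)
Function('M')(y, J) = Add(5, Mul(4, J))
Function('z')(a, C) = Add(5, Mul(8, a)) (Function('z')(a, C) = Add(Mul(2, Add(5, Mul(4, a))), -5) = Add(Add(10, Mul(8, a)), -5) = Add(5, Mul(8, a)))
Mul(Pow(Add(Pow(Add(7, 3), 2), -307), Rational(1, 2)), Pow(Function('z')(-17, 4), -1)) = Mul(Pow(Add(Pow(Add(7, 3), 2), -307), Rational(1, 2)), Pow(Add(5, Mul(8, -17)), -1)) = Mul(Pow(Add(Pow(10, 2), -307), Rational(1, 2)), Pow(Add(5, -136), -1)) = Mul(Pow(Add(100, -307), Rational(1, 2)), Pow(-131, -1)) = Mul(Pow(-207, Rational(1, 2)), Rational(-1, 131)) = Mul(Mul(3, I, Pow(23, Rational(1, 2))), Rational(-1, 131)) = Mul(Rational(-3, 131), I, Pow(23, Rational(1, 2)))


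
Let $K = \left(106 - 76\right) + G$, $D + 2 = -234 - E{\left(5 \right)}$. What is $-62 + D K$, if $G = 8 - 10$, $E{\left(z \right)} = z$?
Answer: $-6810$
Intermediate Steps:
$G = -2$ ($G = 8 - 10 = -2$)
$D = -241$ ($D = -2 - 239 = -241$)
$K = 28$ ($K = \left(106 - 76\right) - 2 = 30 - 2 = 28$)
$-62 + D K = -62 - 6748 = -6810$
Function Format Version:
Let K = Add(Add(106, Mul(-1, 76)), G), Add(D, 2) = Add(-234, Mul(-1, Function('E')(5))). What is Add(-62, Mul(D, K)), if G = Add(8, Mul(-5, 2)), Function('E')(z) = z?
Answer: -6810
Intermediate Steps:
G = -2 (G = Add(8, -10) = -2)
D = -241 (D = Add(-2, Add(-234, Mul(-1, 5))) = Add(-2, Add(-234, -5)) = Add(-2, -239) = -241)
K = 28 (K = Add(Add(106, Mul(-1, 76)), -2) = Add(Add(106, -76), -2) = Add(30, -2) = 28)
Add(-62, Mul(D, K)) = Add(-62, Mul(-241, 28)) = Add(-62, -6748) = -6810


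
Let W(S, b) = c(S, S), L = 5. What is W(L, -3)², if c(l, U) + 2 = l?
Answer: 9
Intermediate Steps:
c(l, U) = -2 + l
W(S, b) = -2 + S
W(L, -3)² = (-2 + 5)² = 3² = 9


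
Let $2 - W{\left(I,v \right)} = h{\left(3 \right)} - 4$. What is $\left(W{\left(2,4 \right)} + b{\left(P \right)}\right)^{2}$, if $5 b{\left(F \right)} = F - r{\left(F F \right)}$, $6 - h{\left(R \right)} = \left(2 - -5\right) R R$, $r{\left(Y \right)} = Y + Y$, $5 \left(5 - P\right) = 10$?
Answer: $3600$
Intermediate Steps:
$P = 3$ ($P = 5 - 2 = 3$)
$r{\left(Y \right)} = 2 Y$
$h{\left(R \right)} = 6 - 7 R^{2}$ ($h{\left(R \right)} = 6 - \left(2 - -5\right) R R = 6 - \left(2 + 5\right) R R = 6 - 7 R R = 6 - 7 R^{2}$)
$b{\left(F \right)} = - \frac{2 F^{2}}{5} + \frac{F}{5}$ ($b{\left(F \right)} = \frac{F - 2 F F}{5} = \frac{F - 2 F^{2}}{5} = - \frac{2 F^{2}}{5} + \frac{F}{5}$)
$W{\left(I,v \right)} = 63$ ($W{\left(I,v \right)} = 2 - \left(\left(6 - 7 \cdot 3^{2}\right) - 4\right) = 2 - \left(\left(6 - 63\right) - 4\right) = 2 - \left(-57 - 4\right) = 2 - -61 = 2 + 61 = 63$)
$\left(W{\left(2,4 \right)} + b{\left(P \right)}\right)^{2} = \left(63 + \frac{1}{5} \cdot 3 \left(1 - 6\right)\right)^{2} = \left(63 + \frac{1}{5} \cdot 3 \left(-5\right)\right)^{2} = \left(63 - 3\right)^{2} = 60^{2} = 3600$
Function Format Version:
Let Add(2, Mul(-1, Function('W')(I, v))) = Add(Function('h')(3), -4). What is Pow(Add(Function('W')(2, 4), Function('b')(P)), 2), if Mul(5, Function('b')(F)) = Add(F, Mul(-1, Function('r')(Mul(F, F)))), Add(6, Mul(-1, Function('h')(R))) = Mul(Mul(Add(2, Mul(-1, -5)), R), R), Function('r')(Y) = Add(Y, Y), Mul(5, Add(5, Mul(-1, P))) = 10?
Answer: 3600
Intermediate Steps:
P = 3 (P = Add(5, Mul(Rational(-1, 5), 10)) = Add(5, -2) = 3)
Function('r')(Y) = Mul(2, Y)
Function('h')(R) = Add(6, Mul(-7, Pow(R, 2))) (Function('h')(R) = Add(6, Mul(-1, Mul(Mul(Add(2, Mul(-1, -5)), R), R))) = Add(6, Mul(-1, Mul(Mul(Add(2, 5), R), R))) = Add(6, Mul(-1, Mul(Mul(7, R), R))) = Add(6, Mul(-1, Mul(7, Pow(R, 2)))) = Add(6, Mul(-7, Pow(R, 2))))
Function('b')(F) = Add(Mul(Rational(-2, 5), Pow(F, 2)), Mul(Rational(1, 5), F)) (Function('b')(F) = Mul(Rational(1, 5), Add(F, Mul(-1, Mul(2, Mul(F, F))))) = Mul(Rational(1, 5), Add(F, Mul(-1, Mul(2, Pow(F, 2))))) = Mul(Rational(1, 5), Add(F, Mul(-2, Pow(F, 2)))) = Add(Mul(Rational(-2, 5), Pow(F, 2)), Mul(Rational(1, 5), F)))
Function('W')(I, v) = 63 (Function('W')(I, v) = Add(2, Mul(-1, Add(Add(6, Mul(-7, Pow(3, 2))), -4))) = Add(2, Mul(-1, Add(Add(6, Mul(-7, 9)), -4))) = Add(2, Mul(-1, Add(Add(6, -63), -4))) = Add(2, Mul(-1, Add(-57, -4))) = Add(2, Mul(-1, -61)) = Add(2, 61) = 63)
Pow(Add(Function('W')(2, 4), Function('b')(P)), 2) = Pow(Add(63, Mul(Rational(1, 5), 3, Add(1, Mul(-2, 3)))), 2) = Pow(Add(63, Mul(Rational(1, 5), 3, Add(1, -6))), 2) = Pow(Add(63, Mul(Rational(1, 5), 3, -5)), 2) = Pow(Add(63, -3), 2) = Pow(60, 2) = 3600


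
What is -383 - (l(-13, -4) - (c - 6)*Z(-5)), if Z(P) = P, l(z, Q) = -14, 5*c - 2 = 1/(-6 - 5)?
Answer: -3750/11 ≈ -340.91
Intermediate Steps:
c = 21/55 (c = 2/5 + 1/(5*(-6 - 5)) = 2/5 + (1/5)/(-11) = 2/5 + (1/5)*(-1/11) = 2/5 - 1/55 = 21/55 ≈ 0.38182)
-383 - (l(-13, -4) - (c - 6)*Z(-5)) = -383 - (-14 - (21/55 - 6)*(-5)) = -383 - (-14 - (-309)*(-5)/55) = -383 - (-14 - 1*309/11) = -383 - (-14 - 309/11) = -383 - 1*(-463/11) = -383 + 463/11 = -3750/11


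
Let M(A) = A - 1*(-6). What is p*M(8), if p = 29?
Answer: 406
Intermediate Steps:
M(A) = 6 + A (M(A) = A + 6 = 6 + A)
p*M(8) = 29*(6 + 8) = 29*14 = 406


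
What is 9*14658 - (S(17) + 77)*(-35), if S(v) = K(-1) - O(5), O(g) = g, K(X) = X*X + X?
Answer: 134442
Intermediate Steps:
K(X) = X + X² (K(X) = X² + X = X + X²)
S(v) = -5 (S(v) = -(1 - 1) - 1*5 = -1*0 - 5 = 0 - 5 = -5)
9*14658 - (S(17) + 77)*(-35) = 9*14658 - (-5 + 77)*(-35) = 131922 - 72*(-35) = 131922 - 1*(-2520) = 131922 + 2520 = 134442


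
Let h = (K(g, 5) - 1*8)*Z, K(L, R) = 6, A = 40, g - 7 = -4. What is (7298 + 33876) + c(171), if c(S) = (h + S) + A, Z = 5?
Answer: 41375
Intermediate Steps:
g = 3 (g = 7 - 4 = 3)
h = -10 (h = (6 - 1*8)*5 = (6 - 8)*5 = -2*5 = -10)
c(S) = 30 + S (c(S) = (-10 + S) + 40 = 30 + S)
(7298 + 33876) + c(171) = (7298 + 33876) + (30 + 171) = 41174 + 201 = 41375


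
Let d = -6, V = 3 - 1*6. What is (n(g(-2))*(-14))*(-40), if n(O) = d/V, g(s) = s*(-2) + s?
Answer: 1120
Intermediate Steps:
V = -3 (V = 3 - 6 = -3)
g(s) = -s (g(s) = -2*s + s = -s)
n(O) = 2 (n(O) = -6/(-3) = -6*(-⅓) = 2)
(n(g(-2))*(-14))*(-40) = (2*(-14))*(-40) = -28*(-40) = 1120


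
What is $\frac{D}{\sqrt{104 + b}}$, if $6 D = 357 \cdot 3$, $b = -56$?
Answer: $\frac{119 \sqrt{3}}{8} \approx 25.764$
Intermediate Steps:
$D = \frac{357}{2}$ ($D = \frac{357 \cdot 3}{6} = \frac{1}{6} \cdot 1071 = \frac{357}{2} \approx 178.5$)
$\frac{D}{\sqrt{104 + b}} = \frac{357}{2 \sqrt{104 - 56}} = \frac{357}{2 \sqrt{48}} = \frac{357}{2 \cdot 4 \sqrt{3}} = \frac{357 \frac{\sqrt{3}}{12}}{2} = \frac{119 \sqrt{3}}{8}$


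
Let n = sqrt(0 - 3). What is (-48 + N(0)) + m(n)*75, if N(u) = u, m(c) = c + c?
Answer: -48 + 150*I*sqrt(3) ≈ -48.0 + 259.81*I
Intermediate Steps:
n = I*sqrt(3) (n = sqrt(-3) = I*sqrt(3) ≈ 1.732*I)
m(c) = 2*c
(-48 + N(0)) + m(n)*75 = (-48 + 0) + (2*(I*sqrt(3)))*75 = -48 + (2*I*sqrt(3))*75 = -48 + 150*I*sqrt(3)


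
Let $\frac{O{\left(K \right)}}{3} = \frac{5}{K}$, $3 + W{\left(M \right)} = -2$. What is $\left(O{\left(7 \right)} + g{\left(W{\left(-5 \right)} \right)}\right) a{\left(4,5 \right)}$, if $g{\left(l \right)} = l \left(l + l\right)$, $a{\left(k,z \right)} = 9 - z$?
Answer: $\frac{1460}{7} \approx 208.57$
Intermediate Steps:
$W{\left(M \right)} = -5$ ($W{\left(M \right)} = -3 - 2 = -5$)
$O{\left(K \right)} = \frac{15}{K}$ ($O{\left(K \right)} = 3 \frac{5}{K} = \frac{15}{K}$)
$g{\left(l \right)} = 2 l^{2}$ ($g{\left(l \right)} = l 2 l = 2 l^{2}$)
$\left(O{\left(7 \right)} + g{\left(W{\left(-5 \right)} \right)}\right) a{\left(4,5 \right)} = \left(\frac{15}{7} + 2 \left(-5\right)^{2}\right) \left(9 - 5\right) = \left(15 \cdot \frac{1}{7} + 2 \cdot 25\right) \left(9 - 5\right) = \left(\frac{15}{7} + 50\right) 4 = \frac{365}{7} \cdot 4 = \frac{1460}{7}$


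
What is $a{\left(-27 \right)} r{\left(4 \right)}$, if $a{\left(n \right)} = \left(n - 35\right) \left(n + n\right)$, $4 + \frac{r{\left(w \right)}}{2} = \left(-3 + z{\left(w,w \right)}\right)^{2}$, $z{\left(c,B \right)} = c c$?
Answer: $1104840$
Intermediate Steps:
$z{\left(c,B \right)} = c^{2}$
$r{\left(w \right)} = -8 + 2 \left(-3 + w^{2}\right)^{2}$
$a{\left(n \right)} = 2 n \left(-35 + n\right)$ ($a{\left(n \right)} = \left(-35 + n\right) 2 n = 2 n \left(-35 + n\right)$)
$a{\left(-27 \right)} r{\left(4 \right)} = 2 \left(-27\right) \left(-35 - 27\right) \left(-8 + 2 \left(-3 + 4^{2}\right)^{2}\right) = 2 \left(-27\right) \left(-62\right) \left(-8 + 2 \left(-3 + 16\right)^{2}\right) = 3348 \left(-8 + 2 \cdot 13^{2}\right) = 3348 \left(-8 + 2 \cdot 169\right) = 3348 \left(-8 + 338\right) = 3348 \cdot 330 = 1104840$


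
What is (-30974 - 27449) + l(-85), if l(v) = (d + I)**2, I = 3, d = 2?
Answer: -58398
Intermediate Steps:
l(v) = 25 (l(v) = (2 + 3)**2 = 5**2 = 25)
(-30974 - 27449) + l(-85) = (-30974 - 27449) + 25 = -58423 + 25 = -58398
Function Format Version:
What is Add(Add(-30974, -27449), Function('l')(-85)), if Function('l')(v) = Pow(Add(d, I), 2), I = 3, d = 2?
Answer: -58398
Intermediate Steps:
Function('l')(v) = 25 (Function('l')(v) = Pow(Add(2, 3), 2) = Pow(5, 2) = 25)
Add(Add(-30974, -27449), Function('l')(-85)) = Add(Add(-30974, -27449), 25) = Add(-58423, 25) = -58398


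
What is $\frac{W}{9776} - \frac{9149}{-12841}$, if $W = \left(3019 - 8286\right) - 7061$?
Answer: $- \frac{8607903}{15691702} \approx -0.54856$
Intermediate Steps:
$W = -12328$ ($W = -5267 - 7061 = -12328$)
$\frac{W}{9776} - \frac{9149}{-12841} = - \frac{12328}{9776} - \frac{9149}{-12841} = \left(-12328\right) \frac{1}{9776} - - \frac{9149}{12841} = - \frac{1541}{1222} + \frac{9149}{12841} = - \frac{8607903}{15691702}$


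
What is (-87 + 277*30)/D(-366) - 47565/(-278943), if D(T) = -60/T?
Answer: 6662815299/132830 ≈ 50161.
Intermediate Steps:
(-87 + 277*30)/D(-366) - 47565/(-278943) = (-87 + 277*30)/((-60/(-366))) - 47565/(-278943) = (-87 + 8310)/((-60*(-1/366))) - 47565*(-1/278943) = 8223/(10/61) + 2265/13283 = 8223*(61/10) + 2265/13283 = 501603/10 + 2265/13283 = 6662815299/132830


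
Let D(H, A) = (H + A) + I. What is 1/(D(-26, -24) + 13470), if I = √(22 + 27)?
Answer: 1/13427 ≈ 7.4477e-5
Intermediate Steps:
I = 7 (I = √49 = 7)
D(H, A) = 7 + A + H (D(H, A) = (H + A) + 7 = (A + H) + 7 = 7 + A + H)
1/(D(-26, -24) + 13470) = 1/((7 - 24 - 26) + 13470) = 1/(-43 + 13470) = 1/13427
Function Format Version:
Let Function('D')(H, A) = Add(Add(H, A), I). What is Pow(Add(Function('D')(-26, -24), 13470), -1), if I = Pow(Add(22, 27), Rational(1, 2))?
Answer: Rational(1, 13427) ≈ 7.4477e-5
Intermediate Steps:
I = 7 (I = Pow(49, Rational(1, 2)) = 7)
Function('D')(H, A) = Add(7, A, H) (Function('D')(H, A) = Add(Add(H, A), 7) = Add(Add(A, H), 7) = Add(7, A, H))
Pow(Add(Function('D')(-26, -24), 13470), -1) = Pow(Add(Add(7, -24, -26), 13470), -1) = Pow(Add(-43, 13470), -1) = Pow(13427, -1) = Rational(1, 13427)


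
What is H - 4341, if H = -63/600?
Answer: -868221/200 ≈ -4341.1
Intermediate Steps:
H = -21/200 (H = -63*1/600 = -21/200 ≈ -0.10500)
H - 4341 = -21/200 - 4341 = -868221/200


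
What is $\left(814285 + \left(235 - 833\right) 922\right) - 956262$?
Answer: $-693333$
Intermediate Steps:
$\left(814285 + \left(235 - 833\right) 922\right) - 956262 = \left(814285 - 551356\right) - 956262 = 262929 - 956262 = -693333$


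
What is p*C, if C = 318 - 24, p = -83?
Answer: -24402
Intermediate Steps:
C = 294
p*C = -83*294 = -24402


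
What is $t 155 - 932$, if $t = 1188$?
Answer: $183208$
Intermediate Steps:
$t 155 - 932 = 1188 \cdot 155 - 932 = 184140 - 932 = 183208$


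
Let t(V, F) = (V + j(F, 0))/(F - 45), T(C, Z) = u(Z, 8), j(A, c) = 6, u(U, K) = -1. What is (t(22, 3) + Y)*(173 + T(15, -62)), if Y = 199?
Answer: 102340/3 ≈ 34113.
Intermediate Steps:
T(C, Z) = -1
t(V, F) = (6 + V)/(-45 + F) (t(V, F) = (V + 6)/(F - 45) = (6 + V)/(-45 + F))
(t(22, 3) + Y)*(173 + T(15, -62)) = ((6 + 22)/(-45 + 3) + 199)*(173 - 1) = (28/(-42) + 199)*172 = (-1/42*28 + 199)*172 = (-2/3 + 199)*172 = (595/3)*172 = 102340/3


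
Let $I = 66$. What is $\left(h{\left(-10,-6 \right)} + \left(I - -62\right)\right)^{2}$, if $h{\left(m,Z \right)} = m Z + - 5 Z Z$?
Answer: $64$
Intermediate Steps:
$h{\left(m,Z \right)} = - 5 Z^{2} + Z m$ ($h{\left(m,Z \right)} = Z m - 5 Z^{2} = - 5 Z^{2} + Z m$)
$\left(h{\left(-10,-6 \right)} + \left(I - -62\right)\right)^{2} = \left(- 6 \left(-10 - -30\right) + \left(66 - -62\right)\right)^{2} = \left(- 6 \left(-10 + 30\right) + \left(66 + 62\right)\right)^{2} = \left(\left(-6\right) 20 + 128\right)^{2} = \left(-120 + 128\right)^{2} = 8^{2} = 64$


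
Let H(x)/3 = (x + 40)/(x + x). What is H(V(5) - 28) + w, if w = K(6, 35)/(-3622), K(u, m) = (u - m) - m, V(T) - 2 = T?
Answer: -33961/25354 ≈ -1.3395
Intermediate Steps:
V(T) = 2 + T
K(u, m) = u - 2*m
H(x) = 3*(40 + x)/(2*x) (H(x) = 3*((x + 40)/(x + x)) = 3*((40 + x)/((2*x))) = 3*((40 + x)*(1/(2*x))) = 3*((40 + x)/(2*x)) = 3*(40 + x)/(2*x))
w = 32/1811 (w = (6 - 2*35)/(-3622) = (6 - 70)*(-1/3622) = -64*(-1/3622) = 32/1811 ≈ 0.017670)
H(V(5) - 28) + w = (3/2 + 60/((2 + 5) - 28)) + 32/1811 = (3/2 + 60/(7 - 28)) + 32/1811 = (3/2 + 60/(-21)) + 32/1811 = (3/2 + 60*(-1/21)) + 32/1811 = (3/2 - 20/7) + 32/1811 = -19/14 + 32/1811 = -33961/25354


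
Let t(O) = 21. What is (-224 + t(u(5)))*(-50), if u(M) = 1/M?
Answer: 10150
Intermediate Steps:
(-224 + t(u(5)))*(-50) = (-224 + 21)*(-50) = -203*(-50) = 10150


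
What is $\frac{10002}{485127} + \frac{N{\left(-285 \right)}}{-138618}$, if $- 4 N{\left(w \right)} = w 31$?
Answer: $\frac{46656737}{9962568072} \approx 0.0046832$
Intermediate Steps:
$N{\left(w \right)} = - \frac{31 w}{4}$ ($N{\left(w \right)} = - \frac{w 31}{4} = - \frac{31 w}{4}$)
$\frac{10002}{485127} + \frac{N{\left(-285 \right)}}{-138618} = \frac{10002}{485127} + \frac{\left(- \frac{31}{4}\right) \left(-285\right)}{-138618} = 10002 \cdot \frac{1}{485127} + \frac{8835}{4} \left(- \frac{1}{138618}\right) = \frac{3334}{161709} - \frac{2945}{184824} = \frac{46656737}{9962568072}$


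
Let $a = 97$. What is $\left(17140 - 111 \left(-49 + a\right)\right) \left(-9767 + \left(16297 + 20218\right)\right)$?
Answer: $315947376$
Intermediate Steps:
$\left(17140 - 111 \left(-49 + a\right)\right) \left(-9767 + \left(16297 + 20218\right)\right) = \left(17140 - 111 \left(-49 + 97\right)\right) \left(-9767 + \left(16297 + 20218\right)\right) = \left(17140 - 5328\right) \left(-9767 + 36515\right) = \left(17140 - 5328\right) 26748 = 11812 \cdot 26748 = 315947376$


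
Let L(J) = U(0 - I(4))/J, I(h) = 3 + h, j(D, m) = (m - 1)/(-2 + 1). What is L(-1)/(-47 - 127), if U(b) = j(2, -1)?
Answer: 1/87 ≈ 0.011494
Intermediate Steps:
j(D, m) = 1 - m (j(D, m) = (-1 + m)/(-1) = (-1 + m)*(-1) = 1 - m)
U(b) = 2 (U(b) = 1 - 1*(-1) = 1 + 1 = 2)
L(J) = 2/J
L(-1)/(-47 - 127) = (2/(-1))/(-47 - 127) = (2*(-1))/(-174) = -1/174*(-2) = 1/87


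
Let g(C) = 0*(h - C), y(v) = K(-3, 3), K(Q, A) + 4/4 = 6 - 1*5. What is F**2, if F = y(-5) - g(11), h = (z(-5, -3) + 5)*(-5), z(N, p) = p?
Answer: 0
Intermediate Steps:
K(Q, A) = 0 (K(Q, A) = -1 + (6 - 1*5) = -1 + (6 - 5) = -1 + 1 = 0)
y(v) = 0
h = -10 (h = (-3 + 5)*(-5) = 2*(-5) = -10)
g(C) = 0 (g(C) = 0*(-10 - C) = 0)
F = 0 (F = 0 - 1*0 = 0 + 0 = 0)
F**2 = 0**2 = 0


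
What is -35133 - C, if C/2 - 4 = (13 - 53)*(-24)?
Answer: -37061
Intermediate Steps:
C = 1928 (C = 8 + 2*((13 - 53)*(-24)) = 8 + 2*(-40*(-24)) = 8 + 2*960 = 8 + 1920 = 1928)
-35133 - C = -35133 - 1*1928 = -35133 - 1928 = -37061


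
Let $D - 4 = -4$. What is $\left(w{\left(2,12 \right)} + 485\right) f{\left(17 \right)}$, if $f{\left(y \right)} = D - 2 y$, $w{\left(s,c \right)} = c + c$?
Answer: $-17306$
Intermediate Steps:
$D = 0$ ($D = 4 - 4 = 0$)
$w{\left(s,c \right)} = 2 c$
$f{\left(y \right)} = - 2 y$ ($f{\left(y \right)} = 0 - 2 y = - 2 y$)
$\left(w{\left(2,12 \right)} + 485\right) f{\left(17 \right)} = \left(2 \cdot 12 + 485\right) \left(\left(-2\right) 17\right) = \left(24 + 485\right) \left(-34\right) = 509 \left(-34\right) = -17306$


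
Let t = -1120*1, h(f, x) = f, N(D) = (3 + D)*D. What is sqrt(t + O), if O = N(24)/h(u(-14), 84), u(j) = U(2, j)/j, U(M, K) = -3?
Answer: 4*sqrt(119) ≈ 43.635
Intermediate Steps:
N(D) = D*(3 + D)
u(j) = -3/j
t = -1120
O = 3024 (O = (24*(3 + 24))/((-3/(-14))) = (24*27)/((-3*(-1/14))) = 648/(3/14) = 648*(14/3) = 3024)
sqrt(t + O) = sqrt(-1120 + 3024) = sqrt(1904) = 4*sqrt(119)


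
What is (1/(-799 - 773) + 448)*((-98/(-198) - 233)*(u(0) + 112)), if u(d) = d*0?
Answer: -453895164520/38907 ≈ -1.1666e+7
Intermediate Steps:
u(d) = 0
(1/(-799 - 773) + 448)*((-98/(-198) - 233)*(u(0) + 112)) = (1/(-799 - 773) + 448)*((-98/(-198) - 233)*(0 + 112)) = (1/(-1572) + 448)*((-98*(-1/198) - 233)*112) = (-1/1572 + 448)*((49/99 - 233)*112) = 704255*(-23018/99*112)/1572 = (704255/1572)*(-2578016/99) = -453895164520/38907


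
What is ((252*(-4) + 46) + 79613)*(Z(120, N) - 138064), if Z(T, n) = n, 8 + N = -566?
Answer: -10904017338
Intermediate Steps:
N = -574 (N = -8 - 566 = -574)
((252*(-4) + 46) + 79613)*(Z(120, N) - 138064) = ((252*(-4) + 46) + 79613)*(-574 - 138064) = ((-1008 + 46) + 79613)*(-138638) = (-962 + 79613)*(-138638) = 78651*(-138638) = -10904017338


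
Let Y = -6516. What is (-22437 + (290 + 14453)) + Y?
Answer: -14210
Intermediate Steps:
(-22437 + (290 + 14453)) + Y = (-22437 + (290 + 14453)) - 6516 = (-22437 + 14743) - 6516 = -7694 - 6516 = -14210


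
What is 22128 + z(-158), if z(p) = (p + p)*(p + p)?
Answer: 121984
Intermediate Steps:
z(p) = 4*p**2 (z(p) = (2*p)*(2*p) = 4*p**2)
22128 + z(-158) = 22128 + 4*(-158)**2 = 22128 + 4*24964 = 22128 + 99856 = 121984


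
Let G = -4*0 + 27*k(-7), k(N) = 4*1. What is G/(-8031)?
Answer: -36/2677 ≈ -0.013448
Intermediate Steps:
k(N) = 4
G = 108 (G = -4*0 + 27*4 = 0 + 108 = 108)
G/(-8031) = 108/(-8031) = 108*(-1/8031) = -36/2677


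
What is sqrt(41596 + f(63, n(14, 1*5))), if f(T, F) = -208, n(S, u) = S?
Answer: 2*sqrt(10347) ≈ 203.44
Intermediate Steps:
sqrt(41596 + f(63, n(14, 1*5))) = sqrt(41596 - 208) = sqrt(41388) = 2*sqrt(10347)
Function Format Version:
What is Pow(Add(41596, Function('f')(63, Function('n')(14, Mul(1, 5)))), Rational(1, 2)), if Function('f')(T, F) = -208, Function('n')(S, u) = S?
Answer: Mul(2, Pow(10347, Rational(1, 2))) ≈ 203.44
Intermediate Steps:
Pow(Add(41596, Function('f')(63, Function('n')(14, Mul(1, 5)))), Rational(1, 2)) = Pow(Add(41596, -208), Rational(1, 2)) = Pow(41388, Rational(1, 2)) = Mul(2, Pow(10347, Rational(1, 2)))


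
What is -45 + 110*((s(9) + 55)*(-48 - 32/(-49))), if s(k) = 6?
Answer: -15569405/49 ≈ -3.1774e+5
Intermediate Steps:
-45 + 110*((s(9) + 55)*(-48 - 32/(-49))) = -45 + 110*((6 + 55)*(-48 - 32/(-49))) = -45 + 110*(61*(-48 - 32*(-1/49))) = -45 + 110*(61*(-48 + 32/49)) = -45 + 110*(61*(-2320/49)) = -45 + 110*(-141520/49) = -45 - 15567200/49 = -15569405/49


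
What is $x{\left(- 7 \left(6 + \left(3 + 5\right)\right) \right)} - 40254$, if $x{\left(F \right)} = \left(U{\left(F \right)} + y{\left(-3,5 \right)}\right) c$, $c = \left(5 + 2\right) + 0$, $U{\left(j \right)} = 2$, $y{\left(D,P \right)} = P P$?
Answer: $-40065$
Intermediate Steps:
$y{\left(D,P \right)} = P^{2}$
$c = 7$ ($c = 7 + 0 = 7$)
$x{\left(F \right)} = 189$ ($x{\left(F \right)} = \left(2 + 5^{2}\right) 7 = \left(2 + 25\right) 7 = 27 \cdot 7 = 189$)
$x{\left(- 7 \left(6 + \left(3 + 5\right)\right) \right)} - 40254 = 189 - 40254 = -40065$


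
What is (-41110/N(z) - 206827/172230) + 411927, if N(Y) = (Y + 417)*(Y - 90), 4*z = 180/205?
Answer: 744546774139931923/1807473074130 ≈ 4.1193e+5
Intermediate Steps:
z = 9/41 (z = (180/205)/4 = (180*(1/205))/4 = (¼)*(36/41) = 9/41 ≈ 0.21951)
N(Y) = (-90 + Y)*(417 + Y) (N(Y) = (417 + Y)*(-90 + Y) = (-90 + Y)*(417 + Y))
(-41110/N(z) - 206827/172230) + 411927 = (-41110/(-37530 + (9/41)² + 327*(9/41)) - 206827/172230) + 411927 = (-41110/(-37530 + 81/1681 + 2943/41) - 206827*1/172230) + 411927 = (-41110/(-62967186/1681) - 206827/172230) + 411927 = (-41110*(-1681/62967186) - 206827/172230) + 411927 = (34552955/31483593 - 206827/172230) + 411927 = -186867216587/1807473074130 + 411927 = 744546774139931923/1807473074130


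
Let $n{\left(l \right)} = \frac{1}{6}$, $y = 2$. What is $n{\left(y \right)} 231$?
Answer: $\frac{77}{2} \approx 38.5$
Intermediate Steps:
$n{\left(l \right)} = \frac{1}{6}$
$n{\left(y \right)} 231 = \frac{1}{6} \cdot 231 = \frac{77}{2}$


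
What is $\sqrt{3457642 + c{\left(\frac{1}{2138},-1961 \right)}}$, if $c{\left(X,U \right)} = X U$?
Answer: $\frac{\sqrt{15805029525630}}{2138} \approx 1859.5$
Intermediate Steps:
$c{\left(X,U \right)} = U X$
$\sqrt{3457642 + c{\left(\frac{1}{2138},-1961 \right)}} = \sqrt{3457642 - \frac{1961}{2138}} = \sqrt{\frac{7392436635}{2138}} = \frac{\sqrt{15805029525630}}{2138}$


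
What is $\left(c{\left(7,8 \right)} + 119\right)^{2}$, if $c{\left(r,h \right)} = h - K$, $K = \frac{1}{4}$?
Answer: $\frac{257049}{16} \approx 16066.0$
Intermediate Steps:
$K = \frac{1}{4} \approx 0.25$
$c{\left(r,h \right)} = - \frac{1}{4} + h$ ($c{\left(r,h \right)} = h - \frac{1}{4} = - \frac{1}{4} + h$)
$\left(c{\left(7,8 \right)} + 119\right)^{2} = \left(\left(- \frac{1}{4} + 8\right) + 119\right)^{2} = \left(\frac{31}{4} + 119\right)^{2} = \left(\frac{507}{4}\right)^{2} = \frac{257049}{16}$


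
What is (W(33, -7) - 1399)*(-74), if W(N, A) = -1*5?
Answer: 103896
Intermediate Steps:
W(N, A) = -5
(W(33, -7) - 1399)*(-74) = (-5 - 1399)*(-74) = -1404*(-74) = 103896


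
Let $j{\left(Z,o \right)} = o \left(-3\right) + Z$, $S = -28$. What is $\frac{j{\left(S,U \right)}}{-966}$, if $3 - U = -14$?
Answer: $\frac{79}{966} \approx 0.081781$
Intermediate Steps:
$U = 17$ ($U = 3 - -14 = 3 + 14 = 17$)
$j{\left(Z,o \right)} = Z - 3 o$ ($j{\left(Z,o \right)} = - 3 o + Z = Z - 3 o$)
$\frac{j{\left(S,U \right)}}{-966} = \frac{-28 - 51}{-966} = \left(-28 - 51\right) \left(- \frac{1}{966}\right) = \left(-79\right) \left(- \frac{1}{966}\right) = \frac{79}{966}$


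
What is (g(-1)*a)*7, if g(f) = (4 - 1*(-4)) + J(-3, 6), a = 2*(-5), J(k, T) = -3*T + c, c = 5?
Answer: 350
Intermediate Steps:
J(k, T) = 5 - 3*T (J(k, T) = -3*T + 5 = 5 - 3*T)
a = -10
g(f) = -5 (g(f) = (4 - 1*(-4)) + (5 - 3*6) = (4 + 4) + (5 - 18) = 8 - 13 = -5)
(g(-1)*a)*7 = -5*(-10)*7 = 50*7 = 350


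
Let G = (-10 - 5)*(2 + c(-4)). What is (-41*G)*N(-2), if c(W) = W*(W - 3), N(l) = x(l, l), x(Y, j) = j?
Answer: -36900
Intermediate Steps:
N(l) = l
c(W) = W*(-3 + W)
G = -450 (G = (-10 - 5)*(2 - 4*(-3 - 4)) = -15*(2 - 4*(-7)) = -15*(2 + 28) = -15*30 = -450)
(-41*G)*N(-2) = -41*(-450)*(-2) = 18450*(-2) = -36900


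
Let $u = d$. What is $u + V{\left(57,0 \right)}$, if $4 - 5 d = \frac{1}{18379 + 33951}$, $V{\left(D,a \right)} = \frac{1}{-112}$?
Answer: $\frac{11591039}{14652400} \approx 0.79107$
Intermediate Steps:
$V{\left(D,a \right)} = - \frac{1}{112}$
$d = \frac{209319}{261650}$ ($d = \frac{4}{5} - \frac{1}{5 \left(18379 + 33951\right)} = \frac{4}{5} - \frac{1}{5 \cdot 52330} = \frac{4}{5} - \frac{1}{261650} = \frac{209319}{261650} \approx 0.8$)
$u = \frac{209319}{261650} \approx 0.8$
$u + V{\left(57,0 \right)} = \frac{209319}{261650} - \frac{1}{112} = \frac{11591039}{14652400}$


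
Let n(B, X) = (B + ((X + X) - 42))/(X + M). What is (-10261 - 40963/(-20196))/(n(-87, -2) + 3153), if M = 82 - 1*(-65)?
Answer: -30042577985/9230622192 ≈ -3.2547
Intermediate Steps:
M = 147 (M = 82 + 65 = 147)
n(B, X) = (-42 + B + 2*X)/(147 + X) (n(B, X) = (B + ((X + X) - 42))/(X + 147) = (B + (2*X - 42))/(147 + X) = (B + (-42 + 2*X))/(147 + X) = (-42 + B + 2*X)/(147 + X))
(-10261 - 40963/(-20196))/(n(-87, -2) + 3153) = (-10261 - 40963/(-20196))/((-42 - 87 + 2*(-2))/(147 - 2) + 3153) = (-10261 - 40963*(-1/20196))/((-42 - 87 - 4)/145 + 3153) = (-10261 + 40963/20196)/((1/145)*(-133) + 3153) = -207190193/(20196*(-133/145 + 3153)) = -207190193/(20196*457052/145) = -207190193/20196*145/457052 = -30042577985/9230622192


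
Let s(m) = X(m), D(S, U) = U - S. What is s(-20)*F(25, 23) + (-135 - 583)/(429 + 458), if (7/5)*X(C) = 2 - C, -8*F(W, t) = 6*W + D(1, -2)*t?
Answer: -3971689/24836 ≈ -159.92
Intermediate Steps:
F(W, t) = -3*W/4 + 3*t/8 (F(W, t) = -(6*W + (-2 - 1*1)*t)/8 = -(6*W + (-2 - 1)*t)/8 = -(6*W - 3*t)/8 = -(-3*t + 6*W)/8 = -3*W/4 + 3*t/8)
X(C) = 10/7 - 5*C/7 (X(C) = 5*(2 - C)/7 = 10/7 - 5*C/7)
s(m) = 10/7 - 5*m/7
s(-20)*F(25, 23) + (-135 - 583)/(429 + 458) = (10/7 - 5/7*(-20))*(-¾*25 + (3/8)*23) + (-135 - 583)/(429 + 458) = (10/7 + 100/7)*(-75/4 + 69/8) - 718/887 = (110/7)*(-81/8) - 718*1/887 = -4455/28 - 718/887 = -3971689/24836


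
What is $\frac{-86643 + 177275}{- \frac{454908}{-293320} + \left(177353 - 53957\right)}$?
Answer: $\frac{6646044560}{9048742407} \approx 0.73447$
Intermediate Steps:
$\frac{-86643 + 177275}{- \frac{454908}{-293320} + \left(177353 - 53957\right)} = \frac{90632}{\left(-454908\right) \left(- \frac{1}{293320}\right) + \left(177353 - 53957\right)} = \frac{90632}{\frac{113727}{73330} + 123396} = \frac{90632}{\frac{9048742407}{73330}} = 90632 \cdot \frac{73330}{9048742407} = \frac{6646044560}{9048742407}$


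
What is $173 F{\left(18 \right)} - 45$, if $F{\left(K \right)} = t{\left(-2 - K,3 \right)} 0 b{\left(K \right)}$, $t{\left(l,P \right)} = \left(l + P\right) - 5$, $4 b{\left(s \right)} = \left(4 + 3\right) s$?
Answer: $-45$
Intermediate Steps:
$b{\left(s \right)} = \frac{7 s}{4}$ ($b{\left(s \right)} = \frac{\left(4 + 3\right) s}{4} = \frac{7 s}{4}$)
$t{\left(l,P \right)} = -5 + P + l$ ($t{\left(l,P \right)} = \left(P + l\right) - 5 = -5 + P + l$)
$F{\left(K \right)} = 0$ ($F{\left(K \right)} = \left(-5 + 3 - \left(2 + K\right)\right) 0 \frac{7 K}{4} = \left(-4 - K\right) 0 \frac{7 K}{4} = 0 \frac{7 K}{4} = 0$)
$173 F{\left(18 \right)} - 45 = 173 \cdot 0 - 45 = 0 - 45 = -45$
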